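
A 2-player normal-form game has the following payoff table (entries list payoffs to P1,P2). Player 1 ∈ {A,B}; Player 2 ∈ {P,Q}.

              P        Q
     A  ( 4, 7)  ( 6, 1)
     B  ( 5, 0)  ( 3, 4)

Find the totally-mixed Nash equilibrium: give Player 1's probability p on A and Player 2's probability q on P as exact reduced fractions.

P1 indiff ⇒ q·4+(1-q)·6 = q·5+(1-q)·3 ⇒ q(-1) = (1-q)(-3) ⇒ q = 3/4
P2 indiff ⇒ p·7+(1-p)·0 = p·1+(1-p)·4 ⇒ p(6) = (1-p)(4) ⇒ p = 2/5

(p,q) = (2/5, 3/4)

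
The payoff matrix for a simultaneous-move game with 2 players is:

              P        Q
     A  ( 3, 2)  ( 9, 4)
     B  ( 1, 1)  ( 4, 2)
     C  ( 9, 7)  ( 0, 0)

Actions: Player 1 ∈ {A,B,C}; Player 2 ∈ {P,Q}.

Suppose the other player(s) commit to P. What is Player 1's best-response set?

u_1(A vs P) = 3
u_1(B vs P) = 1
u_1(C vs P) = 9
max payoff 9 at {C}

P1 best: {C}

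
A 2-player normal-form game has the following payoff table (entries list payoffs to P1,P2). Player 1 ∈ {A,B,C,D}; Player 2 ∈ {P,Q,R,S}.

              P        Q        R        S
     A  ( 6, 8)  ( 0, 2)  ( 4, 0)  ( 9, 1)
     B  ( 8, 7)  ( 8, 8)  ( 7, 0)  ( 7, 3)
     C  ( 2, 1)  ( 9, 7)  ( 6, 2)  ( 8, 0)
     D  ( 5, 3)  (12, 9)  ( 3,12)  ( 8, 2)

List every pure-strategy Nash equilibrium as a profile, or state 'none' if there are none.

(A,P): not NE [P1→B gives 8>6]
(A,Q): not NE [P1→D gives 12>0; P2→P gives 8>2]
(A,R): not NE [P1→B gives 7>4; P2→P gives 8>0]
(A,S): not NE [P2→P gives 8>1]
(B,P): not NE [P2→Q gives 8>7]
(B,Q): not NE [P1→D gives 12>8]
(B,R): not NE [P2→Q gives 8>0]
(B,S): not NE [P1→A gives 9>7; P2→Q gives 8>3]
(C,P): not NE [P1→B gives 8>2; P2→Q gives 7>1]
(C,Q): not NE [P1→D gives 12>9]
(C,R): not NE [P1→B gives 7>6; P2→Q gives 7>2]
(C,S): not NE [P1→A gives 9>8; P2→Q gives 7>0]
(D,P): not NE [P1→B gives 8>5; P2→R gives 12>3]
(D,Q): not NE [P2→R gives 12>9]
(D,R): not NE [P1→B gives 7>3]
(D,S): not NE [P1→A gives 9>8; P2→R gives 12>2]

No pure NE.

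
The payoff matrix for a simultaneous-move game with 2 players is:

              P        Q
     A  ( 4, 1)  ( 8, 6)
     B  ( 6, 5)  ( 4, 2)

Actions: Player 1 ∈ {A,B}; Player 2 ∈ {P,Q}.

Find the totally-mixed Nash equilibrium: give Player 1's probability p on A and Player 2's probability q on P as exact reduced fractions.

p=3/8, q=2/3

P1 indiff ⇒ q·4+(1-q)·8 = q·6+(1-q)·4 ⇒ q(-2) = (1-q)(-4) ⇒ q = 2/3
P2 indiff ⇒ p·1+(1-p)·5 = p·6+(1-p)·2 ⇒ p(-5) = (1-p)(-3) ⇒ p = 3/8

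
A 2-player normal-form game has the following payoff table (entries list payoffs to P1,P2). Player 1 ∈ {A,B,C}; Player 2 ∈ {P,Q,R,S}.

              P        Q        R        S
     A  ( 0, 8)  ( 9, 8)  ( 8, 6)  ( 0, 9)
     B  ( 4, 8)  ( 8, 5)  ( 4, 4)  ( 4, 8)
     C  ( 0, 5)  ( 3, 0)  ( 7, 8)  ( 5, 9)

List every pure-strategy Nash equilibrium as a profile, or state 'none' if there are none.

PSNE = {(B,P), (C,S)}

(A,P): not NE [P1→B gives 4>0; P2→S gives 9>8]
(A,Q): not NE [P2→S gives 9>8]
(A,R): not NE [P2→S gives 9>6]
(A,S): not NE [P1→C gives 5>0]
(B,P): NE
(B,Q): not NE [P1→A gives 9>8; P2→S gives 8>5]
(B,R): not NE [P1→A gives 8>4; P2→S gives 8>4]
(B,S): not NE [P1→C gives 5>4]
(C,P): not NE [P1→B gives 4>0; P2→S gives 9>5]
(C,Q): not NE [P1→A gives 9>3; P2→S gives 9>0]
(C,R): not NE [P1→A gives 8>7; P2→S gives 9>8]
(C,S): NE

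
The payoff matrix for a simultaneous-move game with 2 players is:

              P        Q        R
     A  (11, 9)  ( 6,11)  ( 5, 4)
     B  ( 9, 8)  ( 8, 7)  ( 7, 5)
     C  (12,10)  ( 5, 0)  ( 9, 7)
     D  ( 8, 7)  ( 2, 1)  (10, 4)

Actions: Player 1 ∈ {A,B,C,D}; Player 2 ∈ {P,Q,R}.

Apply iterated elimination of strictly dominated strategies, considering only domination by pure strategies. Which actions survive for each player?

Survivors P1:{A,B,C} P2:{P,Q}

P2 drop R (P beats it: A:9>4 B:8>5 C:10>7 D:7>4)
P1 drop D (A beats it: P:11>8 Q:6>2)
P1→{A,B,C} P2→{P,Q}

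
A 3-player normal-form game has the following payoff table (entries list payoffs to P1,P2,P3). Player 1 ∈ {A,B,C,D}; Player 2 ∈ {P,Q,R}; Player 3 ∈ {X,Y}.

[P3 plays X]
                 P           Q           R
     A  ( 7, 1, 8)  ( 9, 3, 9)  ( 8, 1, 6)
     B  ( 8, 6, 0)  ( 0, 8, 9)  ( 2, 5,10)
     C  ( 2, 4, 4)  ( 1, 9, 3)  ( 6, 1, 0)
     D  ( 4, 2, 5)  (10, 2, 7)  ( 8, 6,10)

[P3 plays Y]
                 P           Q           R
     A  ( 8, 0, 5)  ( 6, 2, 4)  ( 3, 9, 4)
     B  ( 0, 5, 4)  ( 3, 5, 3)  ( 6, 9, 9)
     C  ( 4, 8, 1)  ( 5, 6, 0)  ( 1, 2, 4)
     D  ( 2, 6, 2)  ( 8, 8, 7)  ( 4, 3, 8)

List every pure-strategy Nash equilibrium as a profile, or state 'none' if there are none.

(A,P,X): not NE [P1→B gives 8>7; P2→Q gives 3>1]
(A,P,Y): not NE [P2→R gives 9>0; P3→X gives 8>5]
(A,Q,X): not NE [P1→D gives 10>9]
(A,Q,Y): not NE [P1→D gives 8>6; P2→R gives 9>2; P3→X gives 9>4]
(A,R,X): not NE [P2→Q gives 3>1]
(A,R,Y): not NE [P1→B gives 6>3; P3→X gives 6>4]
(B,P,X): not NE [P2→Q gives 8>6; P3→Y gives 4>0]
(B,P,Y): not NE [P1→A gives 8>0; P2→R gives 9>5]
(B,Q,X): not NE [P1→D gives 10>0]
(B,Q,Y): not NE [P1→D gives 8>3; P2→R gives 9>5; P3→X gives 9>3]
(B,R,X): not NE [P1→D gives 8>2; P2→Q gives 8>5]
(B,R,Y): not NE [P3→X gives 10>9]
(C,P,X): not NE [P1→B gives 8>2; P2→Q gives 9>4]
(C,P,Y): not NE [P1→A gives 8>4; P3→X gives 4>1]
(C,Q,X): not NE [P1→D gives 10>1]
(C,Q,Y): not NE [P1→D gives 8>5; P2→P gives 8>6; P3→X gives 3>0]
(C,R,X): not NE [P1→D gives 8>6; P2→Q gives 9>1; P3→Y gives 4>0]
(C,R,Y): not NE [P1→B gives 6>1; P2→P gives 8>2]
(D,P,X): not NE [P1→B gives 8>4; P2→R gives 6>2]
(D,P,Y): not NE [P1→A gives 8>2; P2→Q gives 8>6; P3→X gives 5>2]
(D,Q,X): not NE [P2→R gives 6>2]
(D,Q,Y): NE
(D,R,X): NE
(D,R,Y): not NE [P1→B gives 6>4; P2→Q gives 8>3; P3→X gives 10>8]

NE set: (D,Q,Y), (D,R,X)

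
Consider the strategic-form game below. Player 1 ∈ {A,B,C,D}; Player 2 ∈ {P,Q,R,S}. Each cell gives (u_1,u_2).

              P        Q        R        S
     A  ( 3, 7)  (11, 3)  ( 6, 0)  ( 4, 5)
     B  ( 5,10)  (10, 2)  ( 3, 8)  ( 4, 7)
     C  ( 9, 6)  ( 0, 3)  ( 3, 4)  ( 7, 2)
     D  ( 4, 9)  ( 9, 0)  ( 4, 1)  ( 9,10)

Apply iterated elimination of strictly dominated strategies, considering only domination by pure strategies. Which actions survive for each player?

Remaining: P1:{C,D} P2:{P,S}

P2 drop Q (P beats it: A:7>3 B:10>2 C:6>3 D:9>0)
P2 drop R (P beats it: A:7>0 B:10>8 C:6>4 D:9>1)
P1 drop A (C beats it: P:9>3 S:7>4)
P1 drop B (C beats it: P:9>5 S:7>4)
P1→{C,D} P2→{P,S}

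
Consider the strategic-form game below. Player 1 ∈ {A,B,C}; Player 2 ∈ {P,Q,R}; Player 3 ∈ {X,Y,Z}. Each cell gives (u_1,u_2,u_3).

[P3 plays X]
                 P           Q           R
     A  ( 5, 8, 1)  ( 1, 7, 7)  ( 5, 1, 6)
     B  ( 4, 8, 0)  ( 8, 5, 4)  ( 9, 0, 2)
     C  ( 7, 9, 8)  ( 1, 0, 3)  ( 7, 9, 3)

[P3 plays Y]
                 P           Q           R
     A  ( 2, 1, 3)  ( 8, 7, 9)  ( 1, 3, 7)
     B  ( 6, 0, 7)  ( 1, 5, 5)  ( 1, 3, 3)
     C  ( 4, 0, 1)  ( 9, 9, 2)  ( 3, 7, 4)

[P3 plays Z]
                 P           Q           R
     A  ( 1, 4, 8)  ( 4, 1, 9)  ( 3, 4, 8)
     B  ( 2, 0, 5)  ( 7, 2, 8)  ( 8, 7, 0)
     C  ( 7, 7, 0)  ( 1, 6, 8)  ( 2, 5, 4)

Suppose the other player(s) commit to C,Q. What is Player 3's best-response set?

u_3(X vs C,Q) = 3
u_3(Y vs C,Q) = 2
u_3(Z vs C,Q) = 8
max payoff 8 at {Z}

P3 best: {Z}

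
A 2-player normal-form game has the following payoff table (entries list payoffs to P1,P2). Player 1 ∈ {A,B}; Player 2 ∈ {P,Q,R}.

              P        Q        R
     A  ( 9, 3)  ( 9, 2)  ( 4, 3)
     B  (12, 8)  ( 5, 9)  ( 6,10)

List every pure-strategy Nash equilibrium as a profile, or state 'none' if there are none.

(A,P): not NE [P1→B gives 12>9]
(A,Q): not NE [P2→R gives 3>2]
(A,R): not NE [P1→B gives 6>4]
(B,P): not NE [P2→R gives 10>8]
(B,Q): not NE [P1→A gives 9>5; P2→R gives 10>9]
(B,R): NE

NE set: (B,R)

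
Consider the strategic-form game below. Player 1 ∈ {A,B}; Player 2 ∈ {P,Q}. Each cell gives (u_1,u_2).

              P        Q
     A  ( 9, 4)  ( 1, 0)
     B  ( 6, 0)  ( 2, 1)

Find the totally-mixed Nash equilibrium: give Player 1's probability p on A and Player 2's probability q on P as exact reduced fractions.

P1 indiff ⇒ q·9+(1-q)·1 = q·6+(1-q)·2 ⇒ q(3) = (1-q)(1) ⇒ q = 1/4
P2 indiff ⇒ p·4+(1-p)·0 = p·0+(1-p)·1 ⇒ p(4) = (1-p)(1) ⇒ p = 1/5

p=1/5, q=1/4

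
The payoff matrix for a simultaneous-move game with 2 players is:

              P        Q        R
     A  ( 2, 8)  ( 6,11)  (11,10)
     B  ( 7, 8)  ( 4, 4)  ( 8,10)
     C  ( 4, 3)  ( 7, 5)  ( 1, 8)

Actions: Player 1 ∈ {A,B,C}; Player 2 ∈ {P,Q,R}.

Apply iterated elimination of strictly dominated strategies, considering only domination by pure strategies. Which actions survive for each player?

IESDS → P1:{A,C} P2:{Q,R}

P2 drop P (R beats it: A:10>8 B:10>8 C:8>3)
P1 drop B (A beats it: Q:6>4 R:11>8)
P1→{A,C} P2→{Q,R}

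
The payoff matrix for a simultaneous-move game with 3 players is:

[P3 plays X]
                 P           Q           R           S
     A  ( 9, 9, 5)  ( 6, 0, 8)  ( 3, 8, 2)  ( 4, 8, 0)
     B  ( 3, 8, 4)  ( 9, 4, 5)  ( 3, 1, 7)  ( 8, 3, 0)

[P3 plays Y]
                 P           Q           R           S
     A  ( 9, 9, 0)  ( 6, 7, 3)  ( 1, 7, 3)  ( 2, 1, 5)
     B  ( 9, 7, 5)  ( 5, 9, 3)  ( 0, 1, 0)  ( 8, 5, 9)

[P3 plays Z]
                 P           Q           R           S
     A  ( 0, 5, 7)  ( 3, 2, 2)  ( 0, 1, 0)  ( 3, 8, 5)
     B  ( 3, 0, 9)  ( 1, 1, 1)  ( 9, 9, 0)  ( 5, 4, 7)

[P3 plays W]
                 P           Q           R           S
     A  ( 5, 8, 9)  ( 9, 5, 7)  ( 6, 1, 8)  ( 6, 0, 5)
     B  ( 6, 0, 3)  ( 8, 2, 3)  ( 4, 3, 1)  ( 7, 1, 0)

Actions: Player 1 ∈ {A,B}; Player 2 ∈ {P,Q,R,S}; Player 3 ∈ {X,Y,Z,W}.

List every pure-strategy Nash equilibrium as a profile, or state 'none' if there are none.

Equilibria: none

(A,P,X): not NE [P3→W gives 9>5]
(A,P,Y): not NE [P3→W gives 9>0]
(A,P,Z): not NE [P1→B gives 3>0; P2→S gives 8>5; P3→W gives 9>7]
(A,P,W): not NE [P1→B gives 6>5]
(A,Q,X): not NE [P1→B gives 9>6; P2→P gives 9>0]
(A,Q,Y): not NE [P2→P gives 9>7; P3→X gives 8>3]
(A,Q,Z): not NE [P2→S gives 8>2; P3→X gives 8>2]
(A,Q,W): not NE [P2→P gives 8>5; P3→X gives 8>7]
(A,R,X): not NE [P2→P gives 9>8; P3→W gives 8>2]
(A,R,Y): not NE [P2→P gives 9>7; P3→W gives 8>3]
(A,R,Z): not NE [P1→B gives 9>0; P2→S gives 8>1; P3→W gives 8>0]
(A,R,W): not NE [P2→P gives 8>1]
(A,S,X): not NE [P1→B gives 8>4; P2→P gives 9>8; P3→W gives 5>0]
(A,S,Y): not NE [P1→B gives 8>2; P2→P gives 9>1]
(A,S,Z): not NE [P1→B gives 5>3]
(A,S,W): not NE [P1→B gives 7>6; P2→P gives 8>0]
(B,P,X): not NE [P1→A gives 9>3; P3→Z gives 9>4]
(B,P,Y): not NE [P2→Q gives 9>7; P3→Z gives 9>5]
(B,P,Z): not NE [P2→R gives 9>0]
(B,P,W): not NE [P2→R gives 3>0; P3→Z gives 9>3]
(B,Q,X): not NE [P2→P gives 8>4]
(B,Q,Y): not NE [P1→A gives 6>5; P3→X gives 5>3]
(B,Q,Z): not NE [P1→A gives 3>1; P2→R gives 9>1; P3→X gives 5>1]
(B,Q,W): not NE [P1→A gives 9>8; P2→R gives 3>2; P3→X gives 5>3]
(B,R,X): not NE [P2→P gives 8>1]
(B,R,Y): not NE [P1→A gives 1>0; P2→Q gives 9>1; P3→X gives 7>0]
(B,R,Z): not NE [P3→X gives 7>0]
(B,R,W): not NE [P1→A gives 6>4; P3→X gives 7>1]
(B,S,X): not NE [P2→P gives 8>3; P3→Y gives 9>0]
(B,S,Y): not NE [P2→Q gives 9>5]
(B,S,Z): not NE [P2→R gives 9>4; P3→Y gives 9>7]
(B,S,W): not NE [P2→R gives 3>1; P3→Y gives 9>0]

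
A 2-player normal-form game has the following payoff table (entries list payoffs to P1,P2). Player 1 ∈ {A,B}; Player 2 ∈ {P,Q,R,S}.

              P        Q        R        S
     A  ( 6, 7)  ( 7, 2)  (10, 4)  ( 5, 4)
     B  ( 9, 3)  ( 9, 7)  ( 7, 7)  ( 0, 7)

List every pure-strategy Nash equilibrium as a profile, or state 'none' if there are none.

PSNE = {(B,Q)}

(A,P): not NE [P1→B gives 9>6]
(A,Q): not NE [P1→B gives 9>7; P2→P gives 7>2]
(A,R): not NE [P2→P gives 7>4]
(A,S): not NE [P2→P gives 7>4]
(B,P): not NE [P2→S gives 7>3]
(B,Q): NE
(B,R): not NE [P1→A gives 10>7]
(B,S): not NE [P1→A gives 5>0]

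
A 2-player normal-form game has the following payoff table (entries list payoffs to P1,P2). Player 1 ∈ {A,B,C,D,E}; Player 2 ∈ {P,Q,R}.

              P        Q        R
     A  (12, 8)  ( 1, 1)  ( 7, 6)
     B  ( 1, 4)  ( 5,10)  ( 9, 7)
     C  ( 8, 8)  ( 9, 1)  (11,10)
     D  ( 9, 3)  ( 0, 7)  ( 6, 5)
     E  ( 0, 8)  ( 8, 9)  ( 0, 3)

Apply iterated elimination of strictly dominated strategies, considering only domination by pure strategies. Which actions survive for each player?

P1 drop B (C beats it: P:8>1 Q:9>5 R:11>9)
P1 drop D (A beats it: P:12>9 Q:1>0 R:7>6)
P1 drop E (C beats it: P:8>0 Q:9>8 R:11>0)
P2 drop Q (P beats it: A:8>1 C:8>1)
P1→{A,C} P2→{P,R}

Survivors P1:{A,C} P2:{P,R}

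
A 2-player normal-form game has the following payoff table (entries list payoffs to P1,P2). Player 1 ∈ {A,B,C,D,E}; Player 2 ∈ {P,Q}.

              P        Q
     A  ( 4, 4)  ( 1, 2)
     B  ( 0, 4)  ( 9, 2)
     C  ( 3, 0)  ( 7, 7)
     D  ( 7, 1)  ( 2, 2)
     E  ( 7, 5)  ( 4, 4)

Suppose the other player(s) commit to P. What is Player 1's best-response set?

u_1(A vs P) = 4
u_1(B vs P) = 0
u_1(C vs P) = 3
u_1(D vs P) = 7
u_1(E vs P) = 7
max payoff 7 at {D,E}

argmax u_1 = {D,E}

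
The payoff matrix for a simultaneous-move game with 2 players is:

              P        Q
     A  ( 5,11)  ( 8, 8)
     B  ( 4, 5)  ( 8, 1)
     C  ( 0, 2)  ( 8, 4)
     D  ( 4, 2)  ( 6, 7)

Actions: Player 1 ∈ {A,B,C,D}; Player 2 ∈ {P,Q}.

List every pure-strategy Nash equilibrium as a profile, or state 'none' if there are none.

PSNE = {(A,P), (C,Q)}

(A,P): NE
(A,Q): not NE [P2→P gives 11>8]
(B,P): not NE [P1→A gives 5>4]
(B,Q): not NE [P2→P gives 5>1]
(C,P): not NE [P1→A gives 5>0; P2→Q gives 4>2]
(C,Q): NE
(D,P): not NE [P1→A gives 5>4; P2→Q gives 7>2]
(D,Q): not NE [P1→C gives 8>6]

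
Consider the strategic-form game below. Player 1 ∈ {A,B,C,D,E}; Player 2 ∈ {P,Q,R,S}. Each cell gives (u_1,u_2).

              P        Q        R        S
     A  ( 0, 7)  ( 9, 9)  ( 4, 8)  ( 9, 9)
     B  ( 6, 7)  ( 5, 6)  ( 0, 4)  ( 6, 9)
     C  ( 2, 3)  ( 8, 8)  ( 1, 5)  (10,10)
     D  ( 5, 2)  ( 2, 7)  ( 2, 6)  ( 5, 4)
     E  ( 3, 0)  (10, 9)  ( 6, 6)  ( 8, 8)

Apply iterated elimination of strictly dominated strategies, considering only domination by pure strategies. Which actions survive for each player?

P2 drop P (S beats it: A:9>7 B:9>7 C:10>3 D:4>2 E:8>0)
P1 drop B (A beats it: Q:9>5 R:4>0 S:9>6)
P1 drop D (A beats it: Q:9>2 R:4>2 S:9>5)
P2 drop R (Q beats it: A:9>8 C:8>5 E:9>6)
P1→{A,C,E} P2→{Q,S}

IESDS → P1:{A,C,E} P2:{Q,S}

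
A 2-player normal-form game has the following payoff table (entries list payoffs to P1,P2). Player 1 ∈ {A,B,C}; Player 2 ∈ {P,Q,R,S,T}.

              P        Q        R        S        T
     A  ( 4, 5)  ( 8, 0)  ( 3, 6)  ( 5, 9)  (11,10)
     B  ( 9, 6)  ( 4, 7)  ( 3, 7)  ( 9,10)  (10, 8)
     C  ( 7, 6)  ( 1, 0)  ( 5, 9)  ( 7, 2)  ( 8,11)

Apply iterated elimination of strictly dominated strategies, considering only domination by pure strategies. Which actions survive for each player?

Remaining: P1:{A,B} P2:{S,T}

P2 drop P (R beats it: A:6>5 B:7>6 C:9>6)
P2 drop Q (S beats it: A:9>0 B:10>7 C:2>0)
P2 drop R (T beats it: A:10>6 B:8>7 C:11>9)
P1 drop C (B beats it: S:9>7 T:10>8)
P1→{A,B} P2→{S,T}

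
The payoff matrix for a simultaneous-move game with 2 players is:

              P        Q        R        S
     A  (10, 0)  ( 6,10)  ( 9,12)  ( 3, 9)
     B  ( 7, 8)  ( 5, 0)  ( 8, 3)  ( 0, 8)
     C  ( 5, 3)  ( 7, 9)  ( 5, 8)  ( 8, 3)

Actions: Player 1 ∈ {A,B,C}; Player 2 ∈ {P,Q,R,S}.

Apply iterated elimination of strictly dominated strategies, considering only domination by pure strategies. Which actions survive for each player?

IESDS → P1:{A,C} P2:{Q,R}

P1 drop B (A beats it: P:10>7 Q:6>5 R:9>8 S:3>0)
P2 drop P (Q beats it: A:10>0 C:9>3)
P2 drop S (Q beats it: A:10>9 C:9>3)
P1→{A,C} P2→{Q,R}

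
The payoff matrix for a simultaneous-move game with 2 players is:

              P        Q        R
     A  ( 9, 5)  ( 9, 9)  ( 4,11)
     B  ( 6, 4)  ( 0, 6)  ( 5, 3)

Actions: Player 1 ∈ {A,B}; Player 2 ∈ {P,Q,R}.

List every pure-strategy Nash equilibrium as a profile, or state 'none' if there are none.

(A,P): not NE [P2→R gives 11>5]
(A,Q): not NE [P2→R gives 11>9]
(A,R): not NE [P1→B gives 5>4]
(B,P): not NE [P1→A gives 9>6; P2→Q gives 6>4]
(B,Q): not NE [P1→A gives 9>0]
(B,R): not NE [P2→Q gives 6>3]

No pure NE.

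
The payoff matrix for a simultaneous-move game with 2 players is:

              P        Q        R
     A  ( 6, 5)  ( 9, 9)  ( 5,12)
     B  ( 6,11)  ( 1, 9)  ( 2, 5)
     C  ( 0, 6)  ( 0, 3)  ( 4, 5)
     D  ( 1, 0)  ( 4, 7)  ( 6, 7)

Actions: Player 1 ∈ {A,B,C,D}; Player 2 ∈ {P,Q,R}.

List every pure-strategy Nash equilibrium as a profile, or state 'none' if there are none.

(A,P): not NE [P2→R gives 12>5]
(A,Q): not NE [P2→R gives 12>9]
(A,R): not NE [P1→D gives 6>5]
(B,P): NE
(B,Q): not NE [P1→A gives 9>1; P2→P gives 11>9]
(B,R): not NE [P1→D gives 6>2; P2→P gives 11>5]
(C,P): not NE [P1→B gives 6>0]
(C,Q): not NE [P1→A gives 9>0; P2→P gives 6>3]
(C,R): not NE [P1→D gives 6>4; P2→P gives 6>5]
(D,P): not NE [P1→B gives 6>1; P2→R gives 7>0]
(D,Q): not NE [P1→A gives 9>4]
(D,R): NE

PSNE = {(B,P), (D,R)}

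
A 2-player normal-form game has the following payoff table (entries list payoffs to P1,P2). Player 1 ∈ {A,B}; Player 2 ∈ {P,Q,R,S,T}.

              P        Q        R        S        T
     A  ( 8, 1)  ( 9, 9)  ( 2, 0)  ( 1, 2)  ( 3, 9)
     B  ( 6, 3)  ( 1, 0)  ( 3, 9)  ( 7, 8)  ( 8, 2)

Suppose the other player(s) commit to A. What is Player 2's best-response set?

u_2(P vs A) = 1
u_2(Q vs A) = 9
u_2(R vs A) = 0
u_2(S vs A) = 2
u_2(T vs A) = 9
max payoff 9 at {Q,T}

P2 best: {Q,T}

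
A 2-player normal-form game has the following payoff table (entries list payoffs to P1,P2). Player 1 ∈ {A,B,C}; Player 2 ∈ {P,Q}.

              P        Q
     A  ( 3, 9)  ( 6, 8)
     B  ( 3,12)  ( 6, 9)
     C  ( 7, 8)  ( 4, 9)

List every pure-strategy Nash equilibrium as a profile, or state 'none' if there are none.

No pure NE.

(A,P): not NE [P1→C gives 7>3]
(A,Q): not NE [P2→P gives 9>8]
(B,P): not NE [P1→C gives 7>3]
(B,Q): not NE [P2→P gives 12>9]
(C,P): not NE [P2→Q gives 9>8]
(C,Q): not NE [P1→B gives 6>4]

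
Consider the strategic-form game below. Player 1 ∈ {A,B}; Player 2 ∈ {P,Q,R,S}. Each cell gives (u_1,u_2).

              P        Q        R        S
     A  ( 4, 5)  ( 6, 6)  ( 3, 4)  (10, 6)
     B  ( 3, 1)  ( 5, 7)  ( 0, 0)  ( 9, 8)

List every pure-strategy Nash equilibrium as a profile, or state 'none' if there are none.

(A,P): not NE [P2→S gives 6>5]
(A,Q): NE
(A,R): not NE [P2→S gives 6>4]
(A,S): NE
(B,P): not NE [P1→A gives 4>3; P2→S gives 8>1]
(B,Q): not NE [P1→A gives 6>5; P2→S gives 8>7]
(B,R): not NE [P1→A gives 3>0; P2→S gives 8>0]
(B,S): not NE [P1→A gives 10>9]

NE set: (A,Q), (A,S)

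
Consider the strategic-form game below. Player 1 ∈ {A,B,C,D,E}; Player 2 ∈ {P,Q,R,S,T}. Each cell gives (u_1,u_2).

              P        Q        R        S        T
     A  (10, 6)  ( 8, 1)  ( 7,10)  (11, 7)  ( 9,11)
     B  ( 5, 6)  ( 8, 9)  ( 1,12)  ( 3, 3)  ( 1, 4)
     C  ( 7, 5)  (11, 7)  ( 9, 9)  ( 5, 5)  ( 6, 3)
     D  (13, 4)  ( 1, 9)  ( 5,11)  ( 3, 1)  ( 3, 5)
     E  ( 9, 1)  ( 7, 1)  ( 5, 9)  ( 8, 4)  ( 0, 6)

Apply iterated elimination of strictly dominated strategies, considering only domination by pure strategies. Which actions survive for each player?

P1 drop B (C beats it: P:7>5 Q:11>8 R:9>1 S:5>3 T:6>1)
P1 drop E (A beats it: P:10>9 Q:8>7 R:7>5 S:11>8 T:9>0)
P2 drop P (R beats it: A:10>6 C:9>5 D:11>4)
P1 drop D (A beats it: Q:8>1 R:7>5 S:11>3 T:9>3)
P2 drop Q (R beats it: A:10>1 C:9>7)
P2 drop S (R beats it: A:10>7 C:9>5)
P1→{A,C} P2→{R,T}

Remaining: P1:{A,C} P2:{R,T}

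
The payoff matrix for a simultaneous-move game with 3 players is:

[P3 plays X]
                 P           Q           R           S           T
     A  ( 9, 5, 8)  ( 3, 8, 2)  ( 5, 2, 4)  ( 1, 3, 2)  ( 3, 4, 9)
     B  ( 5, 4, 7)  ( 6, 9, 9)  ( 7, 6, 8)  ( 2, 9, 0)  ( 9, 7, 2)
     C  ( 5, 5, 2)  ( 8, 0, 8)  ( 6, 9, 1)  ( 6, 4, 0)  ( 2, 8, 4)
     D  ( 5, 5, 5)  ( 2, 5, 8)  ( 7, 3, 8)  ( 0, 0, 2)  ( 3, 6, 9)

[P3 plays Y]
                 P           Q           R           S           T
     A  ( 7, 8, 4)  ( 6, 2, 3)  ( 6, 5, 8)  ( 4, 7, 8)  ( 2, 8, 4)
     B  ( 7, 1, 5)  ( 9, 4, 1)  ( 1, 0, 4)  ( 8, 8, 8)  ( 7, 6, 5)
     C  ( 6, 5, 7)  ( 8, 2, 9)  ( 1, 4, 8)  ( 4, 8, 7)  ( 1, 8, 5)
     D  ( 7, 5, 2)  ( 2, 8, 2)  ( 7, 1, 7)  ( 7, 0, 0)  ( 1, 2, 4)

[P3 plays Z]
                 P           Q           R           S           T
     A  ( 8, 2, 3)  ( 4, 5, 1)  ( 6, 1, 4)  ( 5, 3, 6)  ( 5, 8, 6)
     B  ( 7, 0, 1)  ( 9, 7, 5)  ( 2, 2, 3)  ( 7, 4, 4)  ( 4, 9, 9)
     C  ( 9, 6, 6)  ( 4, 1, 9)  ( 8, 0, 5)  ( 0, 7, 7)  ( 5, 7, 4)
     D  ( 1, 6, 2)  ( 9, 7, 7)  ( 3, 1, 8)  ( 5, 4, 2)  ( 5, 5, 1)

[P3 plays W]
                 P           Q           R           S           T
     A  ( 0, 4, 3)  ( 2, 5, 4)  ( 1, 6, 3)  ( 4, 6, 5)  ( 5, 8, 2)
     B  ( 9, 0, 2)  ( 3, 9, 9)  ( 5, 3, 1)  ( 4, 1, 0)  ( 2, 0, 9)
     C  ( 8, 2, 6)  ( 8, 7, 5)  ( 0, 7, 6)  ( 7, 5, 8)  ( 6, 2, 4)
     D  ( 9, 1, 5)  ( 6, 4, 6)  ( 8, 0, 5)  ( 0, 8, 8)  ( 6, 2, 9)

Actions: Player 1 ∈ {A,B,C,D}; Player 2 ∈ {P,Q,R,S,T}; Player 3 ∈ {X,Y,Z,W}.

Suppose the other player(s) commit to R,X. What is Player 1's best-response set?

BR_1 = {B,D}

u_1(A vs R,X) = 5
u_1(B vs R,X) = 7
u_1(C vs R,X) = 6
u_1(D vs R,X) = 7
max payoff 7 at {B,D}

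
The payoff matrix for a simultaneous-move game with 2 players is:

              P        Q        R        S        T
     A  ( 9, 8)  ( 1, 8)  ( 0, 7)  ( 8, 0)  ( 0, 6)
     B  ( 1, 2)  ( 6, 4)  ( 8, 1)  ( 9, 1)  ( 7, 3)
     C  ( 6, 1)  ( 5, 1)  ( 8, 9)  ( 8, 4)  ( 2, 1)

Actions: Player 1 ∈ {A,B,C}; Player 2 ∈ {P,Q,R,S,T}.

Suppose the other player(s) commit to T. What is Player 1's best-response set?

argmax u_1 = {B}

u_1(A vs T) = 0
u_1(B vs T) = 7
u_1(C vs T) = 2
max payoff 7 at {B}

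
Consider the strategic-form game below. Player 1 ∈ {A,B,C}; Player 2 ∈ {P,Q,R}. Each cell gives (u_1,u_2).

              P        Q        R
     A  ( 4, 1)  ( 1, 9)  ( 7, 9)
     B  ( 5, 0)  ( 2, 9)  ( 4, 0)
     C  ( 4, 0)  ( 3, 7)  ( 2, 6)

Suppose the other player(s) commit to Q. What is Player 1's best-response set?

BR_1 = {C}

u_1(A vs Q) = 1
u_1(B vs Q) = 2
u_1(C vs Q) = 3
max payoff 3 at {C}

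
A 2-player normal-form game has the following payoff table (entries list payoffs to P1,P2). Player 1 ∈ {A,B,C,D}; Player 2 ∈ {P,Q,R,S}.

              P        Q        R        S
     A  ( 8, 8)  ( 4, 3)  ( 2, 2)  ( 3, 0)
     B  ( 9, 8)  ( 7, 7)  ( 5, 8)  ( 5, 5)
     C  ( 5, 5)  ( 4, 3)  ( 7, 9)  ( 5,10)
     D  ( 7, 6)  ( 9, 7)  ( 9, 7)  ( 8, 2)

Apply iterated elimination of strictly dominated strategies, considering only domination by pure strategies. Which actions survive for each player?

P1 drop A (B beats it: P:9>8 Q:7>4 R:5>2 S:5>3)
P1 drop C (D beats it: P:7>5 Q:9>4 R:9>7 S:8>5)
P2 drop S (P beats it: B:8>5 D:6>2)
P1→{B,D} P2→{P,Q,R}

Survivors P1:{B,D} P2:{P,Q,R}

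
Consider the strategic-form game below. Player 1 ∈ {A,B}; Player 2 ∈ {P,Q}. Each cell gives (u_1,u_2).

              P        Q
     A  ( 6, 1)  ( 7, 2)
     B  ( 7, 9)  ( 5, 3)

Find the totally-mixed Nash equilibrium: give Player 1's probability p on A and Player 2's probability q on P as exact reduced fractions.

P1 indiff ⇒ q·6+(1-q)·7 = q·7+(1-q)·5 ⇒ q(-1) = (1-q)(-2) ⇒ q = 2/3
P2 indiff ⇒ p·1+(1-p)·9 = p·2+(1-p)·3 ⇒ p(-1) = (1-p)(-6) ⇒ p = 6/7

p=6/7, q=2/3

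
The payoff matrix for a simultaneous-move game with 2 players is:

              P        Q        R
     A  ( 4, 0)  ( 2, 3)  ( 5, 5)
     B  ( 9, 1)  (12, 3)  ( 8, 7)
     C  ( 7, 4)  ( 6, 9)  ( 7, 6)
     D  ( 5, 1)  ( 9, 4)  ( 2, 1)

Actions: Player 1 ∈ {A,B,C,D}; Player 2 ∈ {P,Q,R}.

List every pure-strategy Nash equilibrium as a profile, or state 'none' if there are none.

NE set: (B,R)

(A,P): not NE [P1→B gives 9>4; P2→R gives 5>0]
(A,Q): not NE [P1→B gives 12>2; P2→R gives 5>3]
(A,R): not NE [P1→B gives 8>5]
(B,P): not NE [P2→R gives 7>1]
(B,Q): not NE [P2→R gives 7>3]
(B,R): NE
(C,P): not NE [P1→B gives 9>7; P2→Q gives 9>4]
(C,Q): not NE [P1→B gives 12>6]
(C,R): not NE [P1→B gives 8>7; P2→Q gives 9>6]
(D,P): not NE [P1→B gives 9>5; P2→Q gives 4>1]
(D,Q): not NE [P1→B gives 12>9]
(D,R): not NE [P1→B gives 8>2; P2→Q gives 4>1]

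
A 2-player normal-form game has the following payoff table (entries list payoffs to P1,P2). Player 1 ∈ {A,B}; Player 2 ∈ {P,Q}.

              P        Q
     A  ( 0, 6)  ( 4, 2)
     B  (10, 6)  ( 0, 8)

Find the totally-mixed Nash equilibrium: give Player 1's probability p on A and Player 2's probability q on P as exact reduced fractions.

P1 mixes 1/3 on A; P2 mixes 2/7 on P

P1 indiff ⇒ q·0+(1-q)·4 = q·10+(1-q)·0 ⇒ q(-10) = (1-q)(-4) ⇒ q = 2/7
P2 indiff ⇒ p·6+(1-p)·6 = p·2+(1-p)·8 ⇒ p(4) = (1-p)(2) ⇒ p = 1/3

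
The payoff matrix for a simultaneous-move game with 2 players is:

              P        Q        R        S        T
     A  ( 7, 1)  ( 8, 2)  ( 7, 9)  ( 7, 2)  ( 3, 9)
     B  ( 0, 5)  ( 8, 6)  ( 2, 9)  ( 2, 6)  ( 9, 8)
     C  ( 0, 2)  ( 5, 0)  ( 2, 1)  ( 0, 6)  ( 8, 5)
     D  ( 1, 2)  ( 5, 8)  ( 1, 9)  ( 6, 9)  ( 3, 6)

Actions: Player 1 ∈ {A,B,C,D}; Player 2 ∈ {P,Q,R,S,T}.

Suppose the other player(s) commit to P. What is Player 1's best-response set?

u_1(A vs P) = 7
u_1(B vs P) = 0
u_1(C vs P) = 0
u_1(D vs P) = 1
max payoff 7 at {A}

P1 best: {A}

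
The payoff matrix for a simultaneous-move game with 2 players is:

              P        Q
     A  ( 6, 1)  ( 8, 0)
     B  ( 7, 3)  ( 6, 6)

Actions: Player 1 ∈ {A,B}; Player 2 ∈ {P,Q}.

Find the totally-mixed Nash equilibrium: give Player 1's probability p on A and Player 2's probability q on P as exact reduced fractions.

P1 indiff ⇒ q·6+(1-q)·8 = q·7+(1-q)·6 ⇒ q(-1) = (1-q)(-2) ⇒ q = 2/3
P2 indiff ⇒ p·1+(1-p)·3 = p·0+(1-p)·6 ⇒ p(1) = (1-p)(3) ⇒ p = 3/4

(p,q) = (3/4, 2/3)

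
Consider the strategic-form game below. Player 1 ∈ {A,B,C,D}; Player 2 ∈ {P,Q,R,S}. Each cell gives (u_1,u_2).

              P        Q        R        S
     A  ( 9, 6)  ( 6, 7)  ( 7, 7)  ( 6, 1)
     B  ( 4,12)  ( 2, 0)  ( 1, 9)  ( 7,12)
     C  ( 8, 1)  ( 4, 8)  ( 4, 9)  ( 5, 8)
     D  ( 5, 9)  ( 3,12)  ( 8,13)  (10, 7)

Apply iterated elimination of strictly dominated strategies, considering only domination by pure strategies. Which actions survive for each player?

P1 drop B (D beats it: P:5>4 Q:3>2 R:8>1 S:10>7)
P1 drop C (A beats it: P:9>8 Q:6>4 R:7>4 S:6>5)
P2 drop P (Q beats it: A:7>6 D:12>9)
P2 drop S (Q beats it: A:7>1 D:12>7)
P1→{A,D} P2→{Q,R}

IESDS → P1:{A,D} P2:{Q,R}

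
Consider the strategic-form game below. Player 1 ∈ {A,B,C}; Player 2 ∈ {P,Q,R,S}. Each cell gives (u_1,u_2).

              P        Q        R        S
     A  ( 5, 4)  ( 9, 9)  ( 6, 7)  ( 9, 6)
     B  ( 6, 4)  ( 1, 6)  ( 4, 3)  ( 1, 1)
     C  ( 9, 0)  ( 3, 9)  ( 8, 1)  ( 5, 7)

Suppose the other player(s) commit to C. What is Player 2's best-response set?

u_2(P vs C) = 0
u_2(Q vs C) = 9
u_2(R vs C) = 1
u_2(S vs C) = 7
max payoff 9 at {Q}

argmax u_2 = {Q}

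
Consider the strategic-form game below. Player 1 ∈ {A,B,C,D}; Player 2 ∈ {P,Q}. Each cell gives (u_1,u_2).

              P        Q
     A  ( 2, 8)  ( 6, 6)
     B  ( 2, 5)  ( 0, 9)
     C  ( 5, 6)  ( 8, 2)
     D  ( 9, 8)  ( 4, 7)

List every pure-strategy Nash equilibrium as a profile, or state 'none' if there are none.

(A,P): not NE [P1→D gives 9>2]
(A,Q): not NE [P1→C gives 8>6; P2→P gives 8>6]
(B,P): not NE [P1→D gives 9>2; P2→Q gives 9>5]
(B,Q): not NE [P1→C gives 8>0]
(C,P): not NE [P1→D gives 9>5]
(C,Q): not NE [P2→P gives 6>2]
(D,P): NE
(D,Q): not NE [P1→C gives 8>4; P2→P gives 8>7]

PSNE = {(D,P)}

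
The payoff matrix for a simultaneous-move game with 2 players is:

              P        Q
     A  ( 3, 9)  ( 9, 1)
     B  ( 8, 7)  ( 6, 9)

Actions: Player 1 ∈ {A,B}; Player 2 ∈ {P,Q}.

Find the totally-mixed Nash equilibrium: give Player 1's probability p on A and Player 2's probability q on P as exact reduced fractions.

P1 mixes 1/5 on A; P2 mixes 3/8 on P

P1 indiff ⇒ q·3+(1-q)·9 = q·8+(1-q)·6 ⇒ q(-5) = (1-q)(-3) ⇒ q = 3/8
P2 indiff ⇒ p·9+(1-p)·7 = p·1+(1-p)·9 ⇒ p(8) = (1-p)(2) ⇒ p = 1/5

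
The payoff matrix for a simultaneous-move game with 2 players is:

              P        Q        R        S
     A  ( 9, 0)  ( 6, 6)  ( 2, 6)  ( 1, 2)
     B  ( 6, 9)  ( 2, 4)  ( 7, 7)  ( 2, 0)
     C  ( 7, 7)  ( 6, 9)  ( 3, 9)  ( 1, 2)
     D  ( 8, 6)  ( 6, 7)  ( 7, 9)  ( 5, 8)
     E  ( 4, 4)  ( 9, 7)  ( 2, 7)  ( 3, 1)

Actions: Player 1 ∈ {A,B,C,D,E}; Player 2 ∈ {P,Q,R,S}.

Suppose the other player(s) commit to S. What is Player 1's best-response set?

u_1(A vs S) = 1
u_1(B vs S) = 2
u_1(C vs S) = 1
u_1(D vs S) = 5
u_1(E vs S) = 3
max payoff 5 at {D}

P1 best: {D}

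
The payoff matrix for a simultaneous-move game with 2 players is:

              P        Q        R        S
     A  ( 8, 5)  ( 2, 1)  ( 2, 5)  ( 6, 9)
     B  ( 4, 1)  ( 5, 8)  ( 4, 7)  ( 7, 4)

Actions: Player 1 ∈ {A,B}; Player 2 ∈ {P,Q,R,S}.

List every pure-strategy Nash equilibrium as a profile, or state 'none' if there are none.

NE set: (B,Q)

(A,P): not NE [P2→S gives 9>5]
(A,Q): not NE [P1→B gives 5>2; P2→S gives 9>1]
(A,R): not NE [P1→B gives 4>2; P2→S gives 9>5]
(A,S): not NE [P1→B gives 7>6]
(B,P): not NE [P1→A gives 8>4; P2→Q gives 8>1]
(B,Q): NE
(B,R): not NE [P2→Q gives 8>7]
(B,S): not NE [P2→Q gives 8>4]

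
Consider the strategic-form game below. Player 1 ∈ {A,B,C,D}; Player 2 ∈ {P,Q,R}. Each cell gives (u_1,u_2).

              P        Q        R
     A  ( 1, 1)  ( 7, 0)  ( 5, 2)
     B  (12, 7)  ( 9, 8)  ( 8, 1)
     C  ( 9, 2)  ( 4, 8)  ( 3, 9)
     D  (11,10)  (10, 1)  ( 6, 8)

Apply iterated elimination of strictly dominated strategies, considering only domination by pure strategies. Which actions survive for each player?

Survivors P1:{B,D} P2:{P,Q}

P1 drop A (B beats it: P:12>1 Q:9>7 R:8>5)
P1 drop C (B beats it: P:12>9 Q:9>4 R:8>3)
P2 drop R (P beats it: B:7>1 D:10>8)
P1→{B,D} P2→{P,Q}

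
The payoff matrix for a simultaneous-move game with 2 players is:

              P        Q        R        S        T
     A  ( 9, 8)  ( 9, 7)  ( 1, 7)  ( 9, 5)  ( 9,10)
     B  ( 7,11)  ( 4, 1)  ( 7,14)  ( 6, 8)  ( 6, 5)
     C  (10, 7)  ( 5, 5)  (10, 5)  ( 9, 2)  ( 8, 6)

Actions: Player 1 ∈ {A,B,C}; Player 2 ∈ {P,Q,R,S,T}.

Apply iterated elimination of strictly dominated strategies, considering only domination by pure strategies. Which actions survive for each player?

IESDS → P1:{A,C} P2:{P,T}

P1 drop B (C beats it: P:10>7 Q:5>4 R:10>7 S:9>6 T:8>6)
P2 drop Q (P beats it: A:8>7 C:7>5)
P2 drop R (P beats it: A:8>7 C:7>5)
P2 drop S (P beats it: A:8>5 C:7>2)
P1→{A,C} P2→{P,T}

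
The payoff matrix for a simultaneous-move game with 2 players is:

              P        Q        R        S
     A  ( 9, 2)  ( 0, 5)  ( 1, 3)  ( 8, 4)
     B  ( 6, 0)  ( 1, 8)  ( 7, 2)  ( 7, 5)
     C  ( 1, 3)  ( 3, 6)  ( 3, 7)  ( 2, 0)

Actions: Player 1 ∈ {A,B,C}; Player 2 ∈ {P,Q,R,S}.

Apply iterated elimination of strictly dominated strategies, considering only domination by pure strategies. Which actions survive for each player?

P2 drop P (Q beats it: A:5>2 B:8>0 C:6>3)
P2 drop S (Q beats it: A:5>4 B:8>5 C:6>0)
P1 drop A (B beats it: Q:1>0 R:7>1)
P1→{B,C} P2→{Q,R}

IESDS → P1:{B,C} P2:{Q,R}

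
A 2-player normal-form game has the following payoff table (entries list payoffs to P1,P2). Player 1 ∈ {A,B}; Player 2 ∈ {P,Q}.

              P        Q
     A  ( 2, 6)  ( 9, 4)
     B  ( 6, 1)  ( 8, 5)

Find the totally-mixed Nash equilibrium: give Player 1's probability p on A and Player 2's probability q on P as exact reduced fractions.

P1 indiff ⇒ q·2+(1-q)·9 = q·6+(1-q)·8 ⇒ q(-4) = (1-q)(-1) ⇒ q = 1/5
P2 indiff ⇒ p·6+(1-p)·1 = p·4+(1-p)·5 ⇒ p(2) = (1-p)(4) ⇒ p = 2/3

P1 mixes 2/3 on A; P2 mixes 1/5 on P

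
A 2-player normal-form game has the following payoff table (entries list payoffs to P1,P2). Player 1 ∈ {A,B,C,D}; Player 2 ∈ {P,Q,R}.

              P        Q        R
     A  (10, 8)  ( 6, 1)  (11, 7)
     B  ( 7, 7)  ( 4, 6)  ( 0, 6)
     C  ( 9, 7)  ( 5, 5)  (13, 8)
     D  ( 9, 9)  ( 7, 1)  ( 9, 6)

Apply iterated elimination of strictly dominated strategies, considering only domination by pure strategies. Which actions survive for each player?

P1 drop B (A beats it: P:10>7 Q:6>4 R:11>0)
P2 drop Q (P beats it: A:8>1 C:7>5 D:9>1)
P1 drop D (A beats it: P:10>9 R:11>9)
P1→{A,C} P2→{P,R}

IESDS → P1:{A,C} P2:{P,R}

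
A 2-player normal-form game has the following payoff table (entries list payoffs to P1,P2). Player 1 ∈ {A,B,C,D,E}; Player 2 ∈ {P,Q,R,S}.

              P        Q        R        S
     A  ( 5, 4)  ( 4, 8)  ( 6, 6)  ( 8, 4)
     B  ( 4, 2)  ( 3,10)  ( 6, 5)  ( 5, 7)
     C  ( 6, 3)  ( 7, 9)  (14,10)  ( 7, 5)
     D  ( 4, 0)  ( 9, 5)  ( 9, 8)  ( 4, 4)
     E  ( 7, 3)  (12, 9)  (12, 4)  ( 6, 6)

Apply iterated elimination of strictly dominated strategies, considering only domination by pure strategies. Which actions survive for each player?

Survivors P1:{C,E} P2:{Q,R}

P1 drop B (C beats it: P:6>4 Q:7>3 R:14>6 S:7>5)
P1 drop D (E beats it: P:7>4 Q:12>9 R:12>9 S:6>4)
P2 drop P (Q beats it: A:8>4 C:9>3 E:9>3)
P2 drop S (Q beats it: A:8>4 C:9>5 E:9>6)
P1 drop A (C beats it: Q:7>4 R:14>6)
P1→{C,E} P2→{Q,R}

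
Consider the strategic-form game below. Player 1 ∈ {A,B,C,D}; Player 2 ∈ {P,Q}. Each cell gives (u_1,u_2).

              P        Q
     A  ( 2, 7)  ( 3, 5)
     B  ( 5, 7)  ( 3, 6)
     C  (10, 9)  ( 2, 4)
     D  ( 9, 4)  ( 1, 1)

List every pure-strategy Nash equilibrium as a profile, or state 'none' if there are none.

(A,P): not NE [P1→C gives 10>2]
(A,Q): not NE [P2→P gives 7>5]
(B,P): not NE [P1→C gives 10>5]
(B,Q): not NE [P2→P gives 7>6]
(C,P): NE
(C,Q): not NE [P1→B gives 3>2; P2→P gives 9>4]
(D,P): not NE [P1→C gives 10>9]
(D,Q): not NE [P1→B gives 3>1; P2→P gives 4>1]

Nash profiles: (C,P)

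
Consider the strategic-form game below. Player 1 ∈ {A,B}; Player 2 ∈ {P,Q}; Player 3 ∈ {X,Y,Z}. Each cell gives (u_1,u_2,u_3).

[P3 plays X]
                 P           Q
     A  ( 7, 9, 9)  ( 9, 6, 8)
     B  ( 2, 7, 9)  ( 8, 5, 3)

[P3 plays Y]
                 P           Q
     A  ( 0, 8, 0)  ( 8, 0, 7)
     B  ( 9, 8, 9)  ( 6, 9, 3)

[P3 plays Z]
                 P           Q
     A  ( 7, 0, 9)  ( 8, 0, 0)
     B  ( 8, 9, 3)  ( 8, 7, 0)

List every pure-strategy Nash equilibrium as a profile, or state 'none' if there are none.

NE set: (A,P,X)

(A,P,X): NE
(A,P,Y): not NE [P1→B gives 9>0; P3→Z gives 9>0]
(A,P,Z): not NE [P1→B gives 8>7]
(A,Q,X): not NE [P2→P gives 9>6]
(A,Q,Y): not NE [P2→P gives 8>0; P3→X gives 8>7]
(A,Q,Z): not NE [P3→X gives 8>0]
(B,P,X): not NE [P1→A gives 7>2]
(B,P,Y): not NE [P2→Q gives 9>8]
(B,P,Z): not NE [P3→Y gives 9>3]
(B,Q,X): not NE [P1→A gives 9>8; P2→P gives 7>5]
(B,Q,Y): not NE [P1→A gives 8>6]
(B,Q,Z): not NE [P2→P gives 9>7; P3→Y gives 3>0]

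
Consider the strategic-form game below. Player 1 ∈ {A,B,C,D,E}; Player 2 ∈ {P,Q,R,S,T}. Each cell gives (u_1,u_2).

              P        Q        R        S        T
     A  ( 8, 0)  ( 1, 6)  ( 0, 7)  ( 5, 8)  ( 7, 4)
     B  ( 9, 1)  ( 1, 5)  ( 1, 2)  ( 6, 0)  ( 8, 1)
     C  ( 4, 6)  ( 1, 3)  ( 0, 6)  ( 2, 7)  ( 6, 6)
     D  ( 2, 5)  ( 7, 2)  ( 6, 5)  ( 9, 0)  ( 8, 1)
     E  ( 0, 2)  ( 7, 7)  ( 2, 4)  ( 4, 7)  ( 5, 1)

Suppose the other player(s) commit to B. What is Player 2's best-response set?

u_2(P vs B) = 1
u_2(Q vs B) = 5
u_2(R vs B) = 2
u_2(S vs B) = 0
u_2(T vs B) = 1
max payoff 5 at {Q}

argmax u_2 = {Q}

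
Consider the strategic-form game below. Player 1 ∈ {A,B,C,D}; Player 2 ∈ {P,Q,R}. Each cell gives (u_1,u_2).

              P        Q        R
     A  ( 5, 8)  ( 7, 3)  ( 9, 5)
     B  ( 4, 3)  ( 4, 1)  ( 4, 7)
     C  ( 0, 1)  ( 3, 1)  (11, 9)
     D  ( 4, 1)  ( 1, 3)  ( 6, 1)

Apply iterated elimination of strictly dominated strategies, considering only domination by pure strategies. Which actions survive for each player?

Survivors P1:{A,C} P2:{P,R}

P1 drop B (A beats it: P:5>4 Q:7>4 R:9>4)
P1 drop D (A beats it: P:5>4 Q:7>1 R:9>6)
P2 drop Q (R beats it: A:5>3 C:9>1)
P1→{A,C} P2→{P,R}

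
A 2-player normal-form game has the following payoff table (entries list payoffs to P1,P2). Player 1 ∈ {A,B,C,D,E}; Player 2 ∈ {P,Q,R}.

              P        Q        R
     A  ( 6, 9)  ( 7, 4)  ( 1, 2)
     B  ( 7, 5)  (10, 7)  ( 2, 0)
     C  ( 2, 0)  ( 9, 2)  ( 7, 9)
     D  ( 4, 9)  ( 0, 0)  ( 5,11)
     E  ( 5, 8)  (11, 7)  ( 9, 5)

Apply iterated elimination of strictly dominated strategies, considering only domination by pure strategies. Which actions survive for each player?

P1 drop A (B beats it: P:7>6 Q:10>7 R:2>1)
P1 drop C (E beats it: P:5>2 Q:11>9 R:9>7)
P1 drop D (E beats it: P:5>4 Q:11>0 R:9>5)
P2 drop R (P beats it: B:5>0 E:8>5)
P1→{B,E} P2→{P,Q}

IESDS → P1:{B,E} P2:{P,Q}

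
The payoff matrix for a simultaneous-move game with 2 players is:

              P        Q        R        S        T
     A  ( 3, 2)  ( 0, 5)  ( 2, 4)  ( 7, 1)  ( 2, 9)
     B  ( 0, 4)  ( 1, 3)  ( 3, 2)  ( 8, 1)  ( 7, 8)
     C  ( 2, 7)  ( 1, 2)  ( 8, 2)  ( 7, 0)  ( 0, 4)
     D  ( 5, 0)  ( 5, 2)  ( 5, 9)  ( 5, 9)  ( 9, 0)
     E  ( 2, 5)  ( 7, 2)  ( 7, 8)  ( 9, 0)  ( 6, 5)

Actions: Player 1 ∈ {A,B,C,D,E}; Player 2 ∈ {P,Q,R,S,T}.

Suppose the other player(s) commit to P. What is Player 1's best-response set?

P1 best: {D}

u_1(A vs P) = 3
u_1(B vs P) = 0
u_1(C vs P) = 2
u_1(D vs P) = 5
u_1(E vs P) = 2
max payoff 5 at {D}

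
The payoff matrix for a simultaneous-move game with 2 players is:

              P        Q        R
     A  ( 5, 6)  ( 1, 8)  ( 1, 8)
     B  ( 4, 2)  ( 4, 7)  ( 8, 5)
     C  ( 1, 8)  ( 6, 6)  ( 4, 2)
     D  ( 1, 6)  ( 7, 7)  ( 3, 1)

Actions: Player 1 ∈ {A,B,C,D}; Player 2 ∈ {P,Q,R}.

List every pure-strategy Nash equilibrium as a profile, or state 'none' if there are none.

Nash profiles: (D,Q)

(A,P): not NE [P2→R gives 8>6]
(A,Q): not NE [P1→D gives 7>1]
(A,R): not NE [P1→B gives 8>1]
(B,P): not NE [P1→A gives 5>4; P2→Q gives 7>2]
(B,Q): not NE [P1→D gives 7>4]
(B,R): not NE [P2→Q gives 7>5]
(C,P): not NE [P1→A gives 5>1]
(C,Q): not NE [P1→D gives 7>6; P2→P gives 8>6]
(C,R): not NE [P1→B gives 8>4; P2→P gives 8>2]
(D,P): not NE [P1→A gives 5>1; P2→Q gives 7>6]
(D,Q): NE
(D,R): not NE [P1→B gives 8>3; P2→Q gives 7>1]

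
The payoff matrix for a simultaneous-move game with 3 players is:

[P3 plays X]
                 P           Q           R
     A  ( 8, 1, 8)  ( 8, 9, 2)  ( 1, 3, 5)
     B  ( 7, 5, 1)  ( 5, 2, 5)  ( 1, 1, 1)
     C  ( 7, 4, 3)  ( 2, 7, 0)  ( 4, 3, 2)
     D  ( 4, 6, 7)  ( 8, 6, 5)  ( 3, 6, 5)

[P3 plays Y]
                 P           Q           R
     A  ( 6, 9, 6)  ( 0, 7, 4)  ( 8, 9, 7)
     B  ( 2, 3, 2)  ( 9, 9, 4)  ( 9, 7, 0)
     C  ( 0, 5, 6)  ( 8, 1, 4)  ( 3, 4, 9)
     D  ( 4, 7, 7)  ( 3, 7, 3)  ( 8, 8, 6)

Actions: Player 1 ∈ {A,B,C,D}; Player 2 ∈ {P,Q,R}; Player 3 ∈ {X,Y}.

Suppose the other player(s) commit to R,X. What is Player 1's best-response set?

u_1(A vs R,X) = 1
u_1(B vs R,X) = 1
u_1(C vs R,X) = 4
u_1(D vs R,X) = 3
max payoff 4 at {C}

argmax u_1 = {C}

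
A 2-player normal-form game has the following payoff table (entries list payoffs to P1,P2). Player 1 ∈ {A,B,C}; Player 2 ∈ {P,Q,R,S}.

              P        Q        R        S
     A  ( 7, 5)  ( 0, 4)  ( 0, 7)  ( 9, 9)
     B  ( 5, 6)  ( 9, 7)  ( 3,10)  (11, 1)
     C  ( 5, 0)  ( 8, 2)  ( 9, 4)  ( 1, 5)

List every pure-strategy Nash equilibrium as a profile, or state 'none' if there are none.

PSNE: ∅

(A,P): not NE [P2→S gives 9>5]
(A,Q): not NE [P1→B gives 9>0; P2→S gives 9>4]
(A,R): not NE [P1→C gives 9>0; P2→S gives 9>7]
(A,S): not NE [P1→B gives 11>9]
(B,P): not NE [P1→A gives 7>5; P2→R gives 10>6]
(B,Q): not NE [P2→R gives 10>7]
(B,R): not NE [P1→C gives 9>3]
(B,S): not NE [P2→R gives 10>1]
(C,P): not NE [P1→A gives 7>5; P2→S gives 5>0]
(C,Q): not NE [P1→B gives 9>8; P2→S gives 5>2]
(C,R): not NE [P2→S gives 5>4]
(C,S): not NE [P1→B gives 11>1]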